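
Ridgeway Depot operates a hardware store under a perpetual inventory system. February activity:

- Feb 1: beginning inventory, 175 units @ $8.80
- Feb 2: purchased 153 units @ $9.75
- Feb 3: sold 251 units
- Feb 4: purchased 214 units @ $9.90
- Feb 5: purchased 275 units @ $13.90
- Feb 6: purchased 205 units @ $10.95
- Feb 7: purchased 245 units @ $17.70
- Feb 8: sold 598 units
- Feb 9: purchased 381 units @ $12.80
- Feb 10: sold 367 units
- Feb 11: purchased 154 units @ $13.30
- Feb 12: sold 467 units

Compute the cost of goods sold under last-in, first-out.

Feb 3, 251 sold [LIFO — newest first]: 153 @ $9.75 + 98 @ $8.80 = $2,354.15
Feb 8, 598 sold [LIFO — newest first]: 245 @ $17.70 + 205 @ $10.95 + 148 @ $13.90 = $8,638.45
Feb 10, 367 sold [LIFO — newest first]: 367 @ $12.80 = $4,697.60
Feb 12, 467 sold [LIFO — newest first]: 154 @ $13.30 + 14 @ $12.80 + 127 @ $13.90 + 172 @ $9.90 = $5,695.50
Total COGS = $2,354.15 + $8,638.45 + $4,697.60 + $5,695.50 = $21,385.70
Ending inventory: 77 @ $8.80 + 42 @ $9.90 = $1,093.40

COGS = $21,385.70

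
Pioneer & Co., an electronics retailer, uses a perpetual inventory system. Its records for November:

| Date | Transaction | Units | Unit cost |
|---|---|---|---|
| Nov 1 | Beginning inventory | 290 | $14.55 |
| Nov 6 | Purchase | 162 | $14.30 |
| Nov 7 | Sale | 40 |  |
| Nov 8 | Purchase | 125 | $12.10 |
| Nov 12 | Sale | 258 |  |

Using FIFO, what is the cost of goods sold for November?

COGS = $4,333.90

Nov 7, 40 sold [FIFO — oldest first]: 40 @ $14.55 = $582.00
Nov 12, 258 sold [FIFO — oldest first]: 250 @ $14.55 + 8 @ $14.30 = $3,751.90
Total COGS = $582.00 + $3,751.90 = $4,333.90
Ending inventory: 154 @ $14.30 + 125 @ $12.10 = $3,714.70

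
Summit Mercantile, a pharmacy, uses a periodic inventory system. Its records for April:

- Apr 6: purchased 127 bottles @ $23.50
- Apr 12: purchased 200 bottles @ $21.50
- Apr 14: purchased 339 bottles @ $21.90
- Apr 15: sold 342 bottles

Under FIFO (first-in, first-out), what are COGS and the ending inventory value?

COGS = $7,613.00; ending inventory = $7,095.60

Apr 15, 342 sold [FIFO — oldest first]: 127 @ $23.50 + 200 @ $21.50 + 15 @ $21.90 = $7,613.00
Ending inventory: 324 @ $21.90 = $7,095.60
Check: goods available $14,708.60 = COGS $7,613.00 + ending $7,095.60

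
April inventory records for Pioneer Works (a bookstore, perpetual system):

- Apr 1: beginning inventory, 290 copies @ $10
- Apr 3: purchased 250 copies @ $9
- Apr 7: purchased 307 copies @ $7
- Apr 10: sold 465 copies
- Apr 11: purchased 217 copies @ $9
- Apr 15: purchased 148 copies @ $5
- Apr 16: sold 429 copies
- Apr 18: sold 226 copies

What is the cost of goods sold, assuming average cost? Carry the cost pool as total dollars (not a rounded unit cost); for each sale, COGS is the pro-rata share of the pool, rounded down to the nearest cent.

COGS = $9,254.90

After Apr 1: 290 on hand, pool $2,900.00 (≈ $10.0000 each)
After Apr 3: 540 on hand, pool $5,150.00 (≈ $9.5370 each)
After Apr 7: 847 on hand, pool $7,299.00 (≈ $8.6175 each)
Apr 10, sell 465: 465/847 × $7,299.00 → $4,007.12
After Apr 11: 599 on hand, pool $5,244.88 (≈ $8.7561 each)
After Apr 15: 747 on hand, pool $5,984.88 (≈ $8.0119 each)
Apr 16, sell 429: 429/747 × $5,984.88 → $3,437.09
Apr 18, sell 226: 226/318 × $2,547.79 → $1,810.69
Total COGS = $4,007.12 + $3,437.09 + $1,810.69 = $9,254.90
Ending inventory (cost pool remaining) = $737.10
Check: goods available $9,992.00 = COGS $9,254.90 + ending $737.10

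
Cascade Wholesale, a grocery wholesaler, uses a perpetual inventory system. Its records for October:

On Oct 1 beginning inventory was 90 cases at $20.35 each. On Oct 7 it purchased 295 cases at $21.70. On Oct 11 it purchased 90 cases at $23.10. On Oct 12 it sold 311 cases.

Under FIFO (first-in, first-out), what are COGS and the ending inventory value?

Oct 12, 311 sold [FIFO — oldest first]: 90 @ $20.35 + 221 @ $21.70 = $6,627.20
Ending inventory: 74 @ $21.70 + 90 @ $23.10 = $3,684.80

COGS = $6,627.20; ending inventory = $3,684.80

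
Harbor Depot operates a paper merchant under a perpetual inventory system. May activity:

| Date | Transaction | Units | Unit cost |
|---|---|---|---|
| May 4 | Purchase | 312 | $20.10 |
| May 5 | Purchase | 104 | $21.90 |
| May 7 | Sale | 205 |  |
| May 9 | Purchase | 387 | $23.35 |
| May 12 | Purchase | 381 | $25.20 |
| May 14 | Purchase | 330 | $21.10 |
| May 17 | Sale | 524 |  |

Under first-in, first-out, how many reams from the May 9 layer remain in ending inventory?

74

May 7, 205 sold [FIFO — oldest first]: 205 @ $20.10 = $4,120.50
May 17, 524 sold [FIFO — oldest first]: 107 @ $20.10 + 104 @ $21.90 + 313 @ $23.35 = $11,736.85
Total COGS = $4,120.50 + $11,736.85 = $15,857.35
Ending inventory: 74 @ $23.35 + 381 @ $25.20 + 330 @ $21.10 = $18,292.10
Check: goods available $34,149.45 = COGS $15,857.35 + ending $18,292.10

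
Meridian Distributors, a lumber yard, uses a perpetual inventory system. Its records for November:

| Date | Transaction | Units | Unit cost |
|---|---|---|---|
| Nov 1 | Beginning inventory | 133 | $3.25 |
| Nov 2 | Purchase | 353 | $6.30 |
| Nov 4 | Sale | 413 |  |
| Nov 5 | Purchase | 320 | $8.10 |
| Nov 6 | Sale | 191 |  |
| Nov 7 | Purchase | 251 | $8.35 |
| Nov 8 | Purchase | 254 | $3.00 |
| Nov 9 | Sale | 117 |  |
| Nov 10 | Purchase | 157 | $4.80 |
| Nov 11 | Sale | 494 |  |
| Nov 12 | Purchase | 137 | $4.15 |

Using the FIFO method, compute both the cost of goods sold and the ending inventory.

Nov 4, 413 sold [FIFO — oldest first]: 133 @ $3.25 + 280 @ $6.30 = $2,196.25
Nov 6, 191 sold [FIFO — oldest first]: 73 @ $6.30 + 118 @ $8.10 = $1,415.70
Nov 9, 117 sold [FIFO — oldest first]: 117 @ $8.10 = $947.70
Nov 11, 494 sold [FIFO — oldest first]: 85 @ $8.10 + 251 @ $8.35 + 158 @ $3.00 = $3,258.35
Total COGS = $2,196.25 + $1,415.70 + $947.70 + $3,258.35 = $7,818.00
Ending inventory: 96 @ $3.00 + 157 @ $4.80 + 137 @ $4.15 = $1,610.15

COGS = $7,818.00; ending inventory = $1,610.15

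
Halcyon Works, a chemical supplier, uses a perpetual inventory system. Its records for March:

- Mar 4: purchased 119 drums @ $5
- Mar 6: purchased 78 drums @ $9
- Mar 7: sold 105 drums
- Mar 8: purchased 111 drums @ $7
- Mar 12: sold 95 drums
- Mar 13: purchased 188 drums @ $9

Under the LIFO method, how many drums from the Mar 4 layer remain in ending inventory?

Mar 7, 105 sold [LIFO — newest first]: 78 @ $9 + 27 @ $5 = $837
Mar 12, 95 sold [LIFO — newest first]: 95 @ $7 = $665
Total COGS = $837 + $665 = $1,502
Ending inventory: 92 @ $5 + 16 @ $7 + 188 @ $9 = $2,264
Check: goods available $3,766 = COGS $1,502 + ending $2,264

92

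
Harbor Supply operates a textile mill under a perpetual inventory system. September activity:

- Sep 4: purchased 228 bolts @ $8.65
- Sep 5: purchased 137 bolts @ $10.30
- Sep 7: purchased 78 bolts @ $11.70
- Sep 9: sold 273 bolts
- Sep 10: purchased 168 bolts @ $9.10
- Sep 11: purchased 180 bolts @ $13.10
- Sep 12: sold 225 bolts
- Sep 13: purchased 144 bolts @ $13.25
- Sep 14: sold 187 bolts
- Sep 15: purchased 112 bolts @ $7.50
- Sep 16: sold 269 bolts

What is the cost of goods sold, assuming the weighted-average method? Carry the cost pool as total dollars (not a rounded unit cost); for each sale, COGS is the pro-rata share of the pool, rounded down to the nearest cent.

After Sep 4: 228 on hand, pool $1,972.20 (≈ $8.6500 each)
After Sep 5: 365 on hand, pool $3,383.30 (≈ $9.2693 each)
After Sep 7: 443 on hand, pool $4,295.90 (≈ $9.6973 each)
Sep 9, sell 273: 273/443 × $4,295.90 → $2,647.36
After Sep 10: 338 on hand, pool $3,177.34 (≈ $9.4004 each)
After Sep 11: 518 on hand, pool $5,535.34 (≈ $10.6860 each)
Sep 12, sell 225: 225/518 × $5,535.34 → $2,404.34
After Sep 13: 437 on hand, pool $5,039.00 (≈ $11.5309 each)
Sep 14, sell 187: 187/437 × $5,039.00 → $2,156.27
After Sep 15: 362 on hand, pool $3,722.73 (≈ $10.2838 each)
Sep 16, sell 269: 269/362 × $3,722.73 → $2,766.33
Total COGS = $2,647.36 + $2,404.34 + $2,156.27 + $2,766.33 = $9,974.30
Ending inventory (cost pool remaining) = $956.40

COGS = $9,974.30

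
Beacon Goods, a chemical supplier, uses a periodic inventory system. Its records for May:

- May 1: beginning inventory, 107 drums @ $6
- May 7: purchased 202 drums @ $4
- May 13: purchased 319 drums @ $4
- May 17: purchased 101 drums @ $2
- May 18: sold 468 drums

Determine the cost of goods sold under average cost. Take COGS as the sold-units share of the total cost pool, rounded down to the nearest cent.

May 18, sell 468: 468/729 × $2,928.00 → $1,879.70
Ending inventory (cost pool remaining) = $1,048.30

COGS = $1,879.70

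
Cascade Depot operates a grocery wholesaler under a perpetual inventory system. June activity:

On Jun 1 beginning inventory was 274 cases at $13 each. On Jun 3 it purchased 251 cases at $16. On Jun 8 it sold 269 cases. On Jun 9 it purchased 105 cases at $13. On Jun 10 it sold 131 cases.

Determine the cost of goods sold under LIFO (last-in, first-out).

COGS = $5,953

Jun 8, 269 sold [LIFO — newest first]: 251 @ $16 + 18 @ $13 = $4,250
Jun 10, 131 sold [LIFO — newest first]: 105 @ $13 + 26 @ $13 = $1,703
Total COGS = $4,250 + $1,703 = $5,953
Ending inventory: 230 @ $13 = $2,990
Check: goods available $8,943 = COGS $5,953 + ending $2,990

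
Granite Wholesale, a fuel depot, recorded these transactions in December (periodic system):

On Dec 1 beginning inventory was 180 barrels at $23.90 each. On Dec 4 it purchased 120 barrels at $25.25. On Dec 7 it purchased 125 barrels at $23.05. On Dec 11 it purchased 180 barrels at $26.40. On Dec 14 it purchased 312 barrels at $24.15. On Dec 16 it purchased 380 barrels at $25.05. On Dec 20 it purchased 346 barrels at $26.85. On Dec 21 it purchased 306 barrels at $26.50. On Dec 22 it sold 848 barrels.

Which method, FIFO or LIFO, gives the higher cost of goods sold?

FIFO COGS: 180 @ $23.90 + 120 @ $25.25 + 125 @ $23.05 + 180 @ $26.40 + 243 @ $24.15 = $20,833.70
LIFO COGS: 306 @ $26.50 + 346 @ $26.85 + 196 @ $25.05 = $22,308.90

LIFO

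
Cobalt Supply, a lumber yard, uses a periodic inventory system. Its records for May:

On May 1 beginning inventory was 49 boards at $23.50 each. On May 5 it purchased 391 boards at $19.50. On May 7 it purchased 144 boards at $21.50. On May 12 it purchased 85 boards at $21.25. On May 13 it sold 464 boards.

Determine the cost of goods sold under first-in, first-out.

May 13, 464 sold [FIFO — oldest first]: 49 @ $23.50 + 391 @ $19.50 + 24 @ $21.50 = $9,292.00
Ending inventory: 120 @ $21.50 + 85 @ $21.25 = $4,386.25
Check: goods available $13,678.25 = COGS $9,292.00 + ending $4,386.25

COGS = $9,292.00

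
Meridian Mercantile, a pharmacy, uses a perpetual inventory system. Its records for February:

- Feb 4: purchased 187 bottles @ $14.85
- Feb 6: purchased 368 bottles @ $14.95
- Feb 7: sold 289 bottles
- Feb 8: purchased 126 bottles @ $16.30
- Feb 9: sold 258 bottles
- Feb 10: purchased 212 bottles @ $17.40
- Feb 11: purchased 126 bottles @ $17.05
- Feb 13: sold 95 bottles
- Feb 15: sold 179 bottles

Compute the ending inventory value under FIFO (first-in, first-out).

Feb 7, 289 sold [FIFO — oldest first]: 187 @ $14.85 + 102 @ $14.95 = $4,301.85
Feb 9, 258 sold [FIFO — oldest first]: 258 @ $14.95 = $3,857.10
Feb 13, 95 sold [FIFO — oldest first]: 8 @ $14.95 + 87 @ $16.30 = $1,537.70
Feb 15, 179 sold [FIFO — oldest first]: 39 @ $16.30 + 140 @ $17.40 = $3,071.70
Total COGS = $4,301.85 + $3,857.10 + $1,537.70 + $3,071.70 = $12,768.35
Ending inventory: 72 @ $17.40 + 126 @ $17.05 = $3,401.10
Check: goods available $16,169.45 = COGS $12,768.35 + ending $3,401.10

Ending inventory = $3,401.10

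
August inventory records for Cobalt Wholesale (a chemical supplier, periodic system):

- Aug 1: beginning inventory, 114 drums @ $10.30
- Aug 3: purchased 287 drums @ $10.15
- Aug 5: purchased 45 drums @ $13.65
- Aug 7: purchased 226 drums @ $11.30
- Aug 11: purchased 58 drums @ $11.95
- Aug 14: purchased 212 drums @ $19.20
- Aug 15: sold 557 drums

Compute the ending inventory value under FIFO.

Aug 15, 557 sold [FIFO — oldest first]: 114 @ $10.30 + 287 @ $10.15 + 45 @ $13.65 + 111 @ $11.30 = $5,955.80
Ending inventory: 115 @ $11.30 + 58 @ $11.95 + 212 @ $19.20 = $6,063.00

Ending inventory = $6,063.00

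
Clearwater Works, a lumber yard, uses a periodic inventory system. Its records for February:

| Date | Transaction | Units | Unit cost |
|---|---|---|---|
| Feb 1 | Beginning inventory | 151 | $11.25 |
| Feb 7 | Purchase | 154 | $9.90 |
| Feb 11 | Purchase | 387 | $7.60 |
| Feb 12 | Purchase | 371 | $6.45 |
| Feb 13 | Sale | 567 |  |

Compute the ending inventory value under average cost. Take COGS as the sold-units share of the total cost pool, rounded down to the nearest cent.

Feb 13, sell 567: 567/1063 × $8,557.50 → $4,564.53
Ending inventory (cost pool remaining) = $3,992.97
Check: goods available $8,557.50 = COGS $4,564.53 + ending $3,992.97

Ending inventory = $3,992.97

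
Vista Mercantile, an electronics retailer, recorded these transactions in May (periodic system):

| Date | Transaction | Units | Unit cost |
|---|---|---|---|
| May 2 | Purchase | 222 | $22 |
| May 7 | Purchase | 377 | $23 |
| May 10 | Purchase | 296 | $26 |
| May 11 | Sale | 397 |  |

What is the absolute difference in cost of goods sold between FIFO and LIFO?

FIFO COGS: 222 @ $22 + 175 @ $23 = $8,909
LIFO COGS: 296 @ $26 + 101 @ $23 = $10,019
Difference = |$8,909 − $10,019| = $1,110

$1,110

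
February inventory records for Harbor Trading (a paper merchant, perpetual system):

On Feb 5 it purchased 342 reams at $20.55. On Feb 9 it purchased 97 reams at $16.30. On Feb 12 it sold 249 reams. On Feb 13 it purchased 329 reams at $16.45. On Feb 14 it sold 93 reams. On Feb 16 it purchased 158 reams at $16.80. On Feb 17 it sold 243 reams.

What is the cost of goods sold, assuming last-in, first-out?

Feb 12, 249 sold [LIFO — newest first]: 97 @ $16.30 + 152 @ $20.55 = $4,704.70
Feb 14, 93 sold [LIFO — newest first]: 93 @ $16.45 = $1,529.85
Feb 17, 243 sold [LIFO — newest first]: 158 @ $16.80 + 85 @ $16.45 = $4,052.65
Total COGS = $4,704.70 + $1,529.85 + $4,052.65 = $10,287.20
Ending inventory: 190 @ $20.55 + 151 @ $16.45 = $6,388.45
Check: goods available $16,675.65 = COGS $10,287.20 + ending $6,388.45

COGS = $10,287.20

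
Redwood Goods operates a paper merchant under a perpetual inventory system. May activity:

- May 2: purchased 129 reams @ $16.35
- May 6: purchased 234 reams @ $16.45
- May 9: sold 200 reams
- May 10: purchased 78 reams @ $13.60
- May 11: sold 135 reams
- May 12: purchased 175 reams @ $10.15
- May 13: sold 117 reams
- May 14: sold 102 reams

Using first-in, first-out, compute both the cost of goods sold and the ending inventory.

COGS = $8,166.20; ending inventory = $629.30

May 9, 200 sold [FIFO — oldest first]: 129 @ $16.35 + 71 @ $16.45 = $3,277.10
May 11, 135 sold [FIFO — oldest first]: 135 @ $16.45 = $2,220.75
May 13, 117 sold [FIFO — oldest first]: 28 @ $16.45 + 78 @ $13.60 + 11 @ $10.15 = $1,633.05
May 14, 102 sold [FIFO — oldest first]: 102 @ $10.15 = $1,035.30
Total COGS = $3,277.10 + $2,220.75 + $1,633.05 + $1,035.30 = $8,166.20
Ending inventory: 62 @ $10.15 = $629.30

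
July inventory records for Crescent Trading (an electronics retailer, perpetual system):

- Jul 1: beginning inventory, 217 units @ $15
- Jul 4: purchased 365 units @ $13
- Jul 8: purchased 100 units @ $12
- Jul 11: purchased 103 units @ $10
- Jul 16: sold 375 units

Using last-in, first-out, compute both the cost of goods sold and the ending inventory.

COGS = $4,466; ending inventory = $5,764

Jul 16, 375 sold [LIFO — newest first]: 103 @ $10 + 100 @ $12 + 172 @ $13 = $4,466
Ending inventory: 217 @ $15 + 193 @ $13 = $5,764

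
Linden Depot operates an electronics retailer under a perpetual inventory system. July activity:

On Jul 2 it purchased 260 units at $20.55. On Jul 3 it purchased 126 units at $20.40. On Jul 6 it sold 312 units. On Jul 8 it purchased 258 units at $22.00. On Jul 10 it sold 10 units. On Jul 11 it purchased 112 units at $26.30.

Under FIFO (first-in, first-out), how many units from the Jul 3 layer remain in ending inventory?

Jul 6, 312 sold [FIFO — oldest first]: 260 @ $20.55 + 52 @ $20.40 = $6,403.80
Jul 10, 10 sold [FIFO — oldest first]: 10 @ $20.40 = $204.00
Total COGS = $6,403.80 + $204.00 = $6,607.80
Ending inventory: 64 @ $20.40 + 258 @ $22.00 + 112 @ $26.30 = $9,927.20

64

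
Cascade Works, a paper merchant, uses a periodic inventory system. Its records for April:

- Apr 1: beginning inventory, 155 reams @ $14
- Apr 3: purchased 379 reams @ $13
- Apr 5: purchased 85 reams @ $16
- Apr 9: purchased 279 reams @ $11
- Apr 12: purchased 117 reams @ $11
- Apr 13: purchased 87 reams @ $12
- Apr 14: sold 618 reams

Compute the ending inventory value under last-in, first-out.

Apr 14, 618 sold [LIFO — newest first]: 87 @ $12 + 117 @ $11 + 279 @ $11 + 85 @ $16 + 50 @ $13 = $7,410
Ending inventory: 155 @ $14 + 329 @ $13 = $6,447

Ending inventory = $6,447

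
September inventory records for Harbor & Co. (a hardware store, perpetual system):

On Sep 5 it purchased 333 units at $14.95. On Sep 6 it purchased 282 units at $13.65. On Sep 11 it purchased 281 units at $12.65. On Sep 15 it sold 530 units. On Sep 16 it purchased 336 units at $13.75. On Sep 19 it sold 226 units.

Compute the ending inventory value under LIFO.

Ending inventory = $6,941.30

Sep 15, 530 sold [LIFO — newest first]: 281 @ $12.65 + 249 @ $13.65 = $6,953.50
Sep 19, 226 sold [LIFO — newest first]: 226 @ $13.75 = $3,107.50
Total COGS = $6,953.50 + $3,107.50 = $10,061.00
Ending inventory: 333 @ $14.95 + 33 @ $13.65 + 110 @ $13.75 = $6,941.30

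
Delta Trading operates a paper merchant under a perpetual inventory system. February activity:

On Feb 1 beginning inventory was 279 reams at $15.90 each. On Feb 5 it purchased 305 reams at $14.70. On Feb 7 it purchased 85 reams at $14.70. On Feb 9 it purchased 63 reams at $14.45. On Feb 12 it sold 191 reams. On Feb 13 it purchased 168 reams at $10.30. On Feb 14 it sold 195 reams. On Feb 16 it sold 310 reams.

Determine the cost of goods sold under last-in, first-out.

COGS = $9,566.25

Feb 12, 191 sold [LIFO — newest first]: 63 @ $14.45 + 85 @ $14.70 + 43 @ $14.70 = $2,791.95
Feb 14, 195 sold [LIFO — newest first]: 168 @ $10.30 + 27 @ $14.70 = $2,127.30
Feb 16, 310 sold [LIFO — newest first]: 235 @ $14.70 + 75 @ $15.90 = $4,647.00
Total COGS = $2,791.95 + $2,127.30 + $4,647.00 = $9,566.25
Ending inventory: 204 @ $15.90 = $3,243.60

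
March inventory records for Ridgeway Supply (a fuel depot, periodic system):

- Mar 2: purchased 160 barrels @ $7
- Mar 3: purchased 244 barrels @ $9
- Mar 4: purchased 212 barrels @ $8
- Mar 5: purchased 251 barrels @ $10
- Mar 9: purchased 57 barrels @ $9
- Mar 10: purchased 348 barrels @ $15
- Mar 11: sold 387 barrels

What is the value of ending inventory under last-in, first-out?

Ending inventory = $7,684

Mar 11, 387 sold [LIFO — newest first]: 348 @ $15 + 39 @ $9 = $5,571
Ending inventory: 160 @ $7 + 244 @ $9 + 212 @ $8 + 251 @ $10 + 18 @ $9 = $7,684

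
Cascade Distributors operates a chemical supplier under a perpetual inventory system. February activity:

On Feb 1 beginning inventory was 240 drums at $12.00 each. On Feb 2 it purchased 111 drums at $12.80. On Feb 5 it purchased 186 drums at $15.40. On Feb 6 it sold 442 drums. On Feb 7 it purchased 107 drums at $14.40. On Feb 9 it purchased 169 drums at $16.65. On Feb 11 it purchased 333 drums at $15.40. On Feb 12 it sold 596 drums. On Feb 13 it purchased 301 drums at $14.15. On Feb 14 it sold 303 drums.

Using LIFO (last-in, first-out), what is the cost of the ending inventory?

Feb 6, 442 sold [LIFO — newest first]: 186 @ $15.40 + 111 @ $12.80 + 145 @ $12.00 = $6,025.20
Feb 12, 596 sold [LIFO — newest first]: 333 @ $15.40 + 169 @ $16.65 + 94 @ $14.40 = $9,295.65
Feb 14, 303 sold [LIFO — newest first]: 301 @ $14.15 + 2 @ $14.40 = $4,287.95
Total COGS = $6,025.20 + $9,295.65 + $4,287.95 = $19,608.80
Ending inventory: 95 @ $12.00 + 11 @ $14.40 = $1,298.40

Ending inventory = $1,298.40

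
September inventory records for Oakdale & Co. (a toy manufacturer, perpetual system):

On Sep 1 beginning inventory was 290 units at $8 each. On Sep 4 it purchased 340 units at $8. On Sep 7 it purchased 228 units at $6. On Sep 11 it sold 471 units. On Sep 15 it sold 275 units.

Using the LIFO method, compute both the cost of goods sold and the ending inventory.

COGS = $5,512; ending inventory = $896

Sep 11, 471 sold [LIFO — newest first]: 228 @ $6 + 243 @ $8 = $3,312
Sep 15, 275 sold [LIFO — newest first]: 97 @ $8 + 178 @ $8 = $2,200
Total COGS = $3,312 + $2,200 = $5,512
Ending inventory: 112 @ $8 = $896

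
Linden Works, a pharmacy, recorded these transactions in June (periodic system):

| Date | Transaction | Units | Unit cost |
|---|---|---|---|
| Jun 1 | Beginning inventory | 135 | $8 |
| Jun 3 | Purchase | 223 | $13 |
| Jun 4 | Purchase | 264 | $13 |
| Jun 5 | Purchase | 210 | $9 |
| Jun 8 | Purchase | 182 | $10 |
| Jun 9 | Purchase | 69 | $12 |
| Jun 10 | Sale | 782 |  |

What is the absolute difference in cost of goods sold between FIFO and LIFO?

$140

FIFO COGS: 135 @ $8 + 223 @ $13 + 264 @ $13 + 160 @ $9 = $8,851
LIFO COGS: 69 @ $12 + 182 @ $10 + 210 @ $9 + 264 @ $13 + 57 @ $13 = $8,711
Difference = |$8,851 − $8,711| = $140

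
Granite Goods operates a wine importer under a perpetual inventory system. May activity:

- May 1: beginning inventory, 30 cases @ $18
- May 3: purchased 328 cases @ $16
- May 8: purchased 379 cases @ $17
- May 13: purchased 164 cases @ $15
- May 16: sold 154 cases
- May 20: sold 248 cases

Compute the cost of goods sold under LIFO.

COGS = $6,506

May 16, 154 sold [LIFO — newest first]: 154 @ $15 = $2,310
May 20, 248 sold [LIFO — newest first]: 10 @ $15 + 238 @ $17 = $4,196
Total COGS = $2,310 + $4,196 = $6,506
Ending inventory: 30 @ $18 + 328 @ $16 + 141 @ $17 = $8,185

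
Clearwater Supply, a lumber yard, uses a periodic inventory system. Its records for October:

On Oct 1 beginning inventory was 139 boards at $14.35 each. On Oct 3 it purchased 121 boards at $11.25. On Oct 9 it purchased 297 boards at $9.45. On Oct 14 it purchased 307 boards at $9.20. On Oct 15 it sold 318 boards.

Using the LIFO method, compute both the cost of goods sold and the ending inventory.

COGS = $2,928.35; ending inventory = $6,058.60

Oct 15, 318 sold [LIFO — newest first]: 307 @ $9.20 + 11 @ $9.45 = $2,928.35
Ending inventory: 139 @ $14.35 + 121 @ $11.25 + 286 @ $9.45 = $6,058.60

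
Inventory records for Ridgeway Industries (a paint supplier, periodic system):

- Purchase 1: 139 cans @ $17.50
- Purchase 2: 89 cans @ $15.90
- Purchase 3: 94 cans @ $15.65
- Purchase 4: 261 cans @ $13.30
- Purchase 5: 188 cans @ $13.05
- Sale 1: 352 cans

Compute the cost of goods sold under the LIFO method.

Sale 1 (352) [LIFO — newest first]: 188 @ $13.05 + 164 @ $13.30 = $4,634.60
Ending inventory: 139 @ $17.50 + 89 @ $15.90 + 94 @ $15.65 + 97 @ $13.30 = $6,608.80

COGS = $4,634.60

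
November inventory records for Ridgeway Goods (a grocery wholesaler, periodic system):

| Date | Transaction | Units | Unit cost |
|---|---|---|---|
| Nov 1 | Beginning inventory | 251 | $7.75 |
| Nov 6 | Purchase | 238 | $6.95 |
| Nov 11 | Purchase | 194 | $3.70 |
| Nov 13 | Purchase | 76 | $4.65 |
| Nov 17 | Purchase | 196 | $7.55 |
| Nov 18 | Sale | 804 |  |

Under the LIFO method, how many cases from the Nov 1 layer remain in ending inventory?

151

Nov 18, 804 sold [LIFO — newest first]: 196 @ $7.55 + 76 @ $4.65 + 194 @ $3.70 + 238 @ $6.95 + 100 @ $7.75 = $4,980.10
Ending inventory: 151 @ $7.75 = $1,170.25
Check: goods available $6,150.35 = COGS $4,980.10 + ending $1,170.25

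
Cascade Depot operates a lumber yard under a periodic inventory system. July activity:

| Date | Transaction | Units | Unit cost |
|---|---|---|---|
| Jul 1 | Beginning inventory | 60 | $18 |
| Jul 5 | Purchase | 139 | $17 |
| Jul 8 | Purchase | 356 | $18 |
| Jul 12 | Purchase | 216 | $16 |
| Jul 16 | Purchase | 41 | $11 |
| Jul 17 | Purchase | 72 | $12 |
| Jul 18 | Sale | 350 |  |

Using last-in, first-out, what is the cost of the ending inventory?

Ending inventory = $9,473

Jul 18, 350 sold [LIFO — newest first]: 72 @ $12 + 41 @ $11 + 216 @ $16 + 21 @ $18 = $5,149
Ending inventory: 60 @ $18 + 139 @ $17 + 335 @ $18 = $9,473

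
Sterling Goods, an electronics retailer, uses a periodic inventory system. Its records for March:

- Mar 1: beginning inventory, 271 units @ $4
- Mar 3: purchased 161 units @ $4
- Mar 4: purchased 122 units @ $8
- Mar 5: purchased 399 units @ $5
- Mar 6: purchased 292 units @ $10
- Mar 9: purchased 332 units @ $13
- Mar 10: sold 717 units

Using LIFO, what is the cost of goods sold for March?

COGS = $7,701

Mar 10, 717 sold [LIFO — newest first]: 332 @ $13 + 292 @ $10 + 93 @ $5 = $7,701
Ending inventory: 271 @ $4 + 161 @ $4 + 122 @ $8 + 306 @ $5 = $4,234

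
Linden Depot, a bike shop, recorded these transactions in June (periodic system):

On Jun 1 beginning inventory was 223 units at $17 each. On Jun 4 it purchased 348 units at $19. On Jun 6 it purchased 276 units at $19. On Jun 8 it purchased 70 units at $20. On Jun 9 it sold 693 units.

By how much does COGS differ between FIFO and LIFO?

FIFO COGS: 223 @ $17 + 348 @ $19 + 122 @ $19 = $12,721
LIFO COGS: 70 @ $20 + 276 @ $19 + 347 @ $19 = $13,237
Difference = |$12,721 − $13,237| = $516

$516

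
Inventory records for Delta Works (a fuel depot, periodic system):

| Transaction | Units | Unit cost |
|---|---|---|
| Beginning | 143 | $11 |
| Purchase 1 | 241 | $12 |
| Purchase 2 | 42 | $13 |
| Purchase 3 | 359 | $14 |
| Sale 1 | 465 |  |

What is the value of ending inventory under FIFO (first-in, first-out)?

Sale 1 (465) [FIFO — oldest first]: 143 @ $11 + 241 @ $12 + 42 @ $13 + 39 @ $14 = $5,557
Ending inventory: 320 @ $14 = $4,480
Check: goods available $10,037 = COGS $5,557 + ending $4,480

Ending inventory = $4,480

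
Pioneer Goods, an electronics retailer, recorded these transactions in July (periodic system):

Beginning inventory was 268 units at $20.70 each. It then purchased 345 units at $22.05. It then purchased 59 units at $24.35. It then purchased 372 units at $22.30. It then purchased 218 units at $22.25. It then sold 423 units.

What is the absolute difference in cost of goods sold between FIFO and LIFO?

$456.65

FIFO COGS: 268 @ $20.70 + 155 @ $22.05 = $8,965.35
LIFO COGS: 218 @ $22.25 + 205 @ $22.30 = $9,422.00
Difference = |$8,965.35 − $9,422.00| = $456.65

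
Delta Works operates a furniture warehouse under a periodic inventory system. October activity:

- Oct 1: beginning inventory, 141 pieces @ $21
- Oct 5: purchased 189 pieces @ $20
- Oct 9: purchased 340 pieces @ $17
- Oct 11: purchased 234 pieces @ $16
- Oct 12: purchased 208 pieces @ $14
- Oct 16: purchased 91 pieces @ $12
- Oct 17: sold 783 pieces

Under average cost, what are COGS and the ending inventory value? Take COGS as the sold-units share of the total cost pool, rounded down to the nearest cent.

COGS = $13,192.54; ending inventory = $7,076.46

Oct 17, sell 783: 783/1203 × $20,269.00 → $13,192.54
Ending inventory (cost pool remaining) = $7,076.46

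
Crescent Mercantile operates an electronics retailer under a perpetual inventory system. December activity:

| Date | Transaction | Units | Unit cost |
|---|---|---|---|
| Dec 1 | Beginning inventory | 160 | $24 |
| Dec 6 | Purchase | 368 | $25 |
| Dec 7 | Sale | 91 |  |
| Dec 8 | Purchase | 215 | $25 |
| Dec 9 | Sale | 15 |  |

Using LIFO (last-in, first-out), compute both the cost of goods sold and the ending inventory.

Dec 7, 91 sold [LIFO — newest first]: 91 @ $25 = $2,275
Dec 9, 15 sold [LIFO — newest first]: 15 @ $25 = $375
Total COGS = $2,275 + $375 = $2,650
Ending inventory: 160 @ $24 + 277 @ $25 + 200 @ $25 = $15,765

COGS = $2,650; ending inventory = $15,765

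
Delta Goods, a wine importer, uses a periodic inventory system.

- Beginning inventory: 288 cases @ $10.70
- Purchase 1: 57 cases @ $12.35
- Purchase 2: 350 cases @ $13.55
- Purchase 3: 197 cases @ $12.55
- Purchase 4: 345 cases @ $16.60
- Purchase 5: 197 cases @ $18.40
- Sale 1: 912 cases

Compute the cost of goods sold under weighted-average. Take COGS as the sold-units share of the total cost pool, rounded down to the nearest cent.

Sale 1, sell 912: 912/1434 × $20,352.20 → $12,943.65
Ending inventory (cost pool remaining) = $7,408.55

COGS = $12,943.65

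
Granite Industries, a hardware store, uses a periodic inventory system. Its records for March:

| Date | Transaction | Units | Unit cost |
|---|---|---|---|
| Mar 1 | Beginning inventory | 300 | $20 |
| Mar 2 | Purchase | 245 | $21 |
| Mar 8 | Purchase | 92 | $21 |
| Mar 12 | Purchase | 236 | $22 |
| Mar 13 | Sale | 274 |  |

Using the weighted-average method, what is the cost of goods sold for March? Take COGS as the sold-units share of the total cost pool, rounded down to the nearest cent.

Mar 13, sell 274: 274/873 × $18,269.00 → $5,733.91
Ending inventory (cost pool remaining) = $12,535.09
Check: goods available $18,269.00 = COGS $5,733.91 + ending $12,535.09

COGS = $5,733.91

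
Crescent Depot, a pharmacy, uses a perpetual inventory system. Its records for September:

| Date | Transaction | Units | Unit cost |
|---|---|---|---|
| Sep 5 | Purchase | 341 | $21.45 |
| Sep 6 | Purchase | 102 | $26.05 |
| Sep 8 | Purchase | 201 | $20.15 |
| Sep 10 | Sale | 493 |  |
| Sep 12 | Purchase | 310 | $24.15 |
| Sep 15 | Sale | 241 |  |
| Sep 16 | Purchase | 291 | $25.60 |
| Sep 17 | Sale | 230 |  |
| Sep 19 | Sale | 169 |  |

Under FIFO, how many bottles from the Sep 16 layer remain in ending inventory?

112

Sep 10, 493 sold [FIFO — oldest first]: 341 @ $21.45 + 102 @ $26.05 + 50 @ $20.15 = $10,979.05
Sep 15, 241 sold [FIFO — oldest first]: 151 @ $20.15 + 90 @ $24.15 = $5,216.15
Sep 17, 230 sold [FIFO — oldest first]: 220 @ $24.15 + 10 @ $25.60 = $5,569.00
Sep 19, 169 sold [FIFO — oldest first]: 169 @ $25.60 = $4,326.40
Total COGS = $10,979.05 + $5,216.15 + $5,569.00 + $4,326.40 = $26,090.60
Ending inventory: 112 @ $25.60 = $2,867.20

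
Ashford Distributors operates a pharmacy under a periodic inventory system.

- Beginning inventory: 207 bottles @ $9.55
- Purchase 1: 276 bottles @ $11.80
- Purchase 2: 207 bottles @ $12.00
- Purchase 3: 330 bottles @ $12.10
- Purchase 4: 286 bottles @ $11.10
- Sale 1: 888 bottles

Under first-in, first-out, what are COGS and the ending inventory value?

Sale 1 (888) [FIFO — oldest first]: 207 @ $9.55 + 276 @ $11.80 + 207 @ $12.00 + 198 @ $12.10 = $10,113.45
Ending inventory: 132 @ $12.10 + 286 @ $11.10 = $4,771.80

COGS = $10,113.45; ending inventory = $4,771.80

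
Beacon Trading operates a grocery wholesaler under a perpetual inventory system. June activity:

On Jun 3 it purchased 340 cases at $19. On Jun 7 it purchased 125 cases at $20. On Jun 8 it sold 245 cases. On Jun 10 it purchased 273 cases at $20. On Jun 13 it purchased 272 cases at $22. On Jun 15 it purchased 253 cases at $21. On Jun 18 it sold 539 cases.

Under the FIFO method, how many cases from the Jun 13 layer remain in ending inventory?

226

Jun 8, 245 sold [FIFO — oldest first]: 245 @ $19 = $4,655
Jun 18, 539 sold [FIFO — oldest first]: 95 @ $19 + 125 @ $20 + 273 @ $20 + 46 @ $22 = $10,777
Total COGS = $4,655 + $10,777 = $15,432
Ending inventory: 226 @ $22 + 253 @ $21 = $10,285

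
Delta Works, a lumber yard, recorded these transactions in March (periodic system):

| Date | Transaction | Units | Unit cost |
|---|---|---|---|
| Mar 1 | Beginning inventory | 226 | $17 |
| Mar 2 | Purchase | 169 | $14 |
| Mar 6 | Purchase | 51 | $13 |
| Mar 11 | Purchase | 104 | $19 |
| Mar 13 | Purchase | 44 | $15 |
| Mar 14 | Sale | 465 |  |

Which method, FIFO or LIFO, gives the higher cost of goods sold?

LIFO

FIFO COGS: 226 @ $17 + 169 @ $14 + 51 @ $13 + 19 @ $19 = $7,232
LIFO COGS: 44 @ $15 + 104 @ $19 + 51 @ $13 + 169 @ $14 + 97 @ $17 = $7,314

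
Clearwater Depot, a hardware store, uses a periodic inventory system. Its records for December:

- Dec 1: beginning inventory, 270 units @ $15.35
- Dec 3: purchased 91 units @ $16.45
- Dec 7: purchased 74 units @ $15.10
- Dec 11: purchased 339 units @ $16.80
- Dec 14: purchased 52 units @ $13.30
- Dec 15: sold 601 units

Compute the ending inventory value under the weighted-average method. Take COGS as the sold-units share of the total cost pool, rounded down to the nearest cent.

Dec 15, sell 601: 601/826 × $13,145.65 → $9,564.81
Ending inventory (cost pool remaining) = $3,580.84

Ending inventory = $3,580.84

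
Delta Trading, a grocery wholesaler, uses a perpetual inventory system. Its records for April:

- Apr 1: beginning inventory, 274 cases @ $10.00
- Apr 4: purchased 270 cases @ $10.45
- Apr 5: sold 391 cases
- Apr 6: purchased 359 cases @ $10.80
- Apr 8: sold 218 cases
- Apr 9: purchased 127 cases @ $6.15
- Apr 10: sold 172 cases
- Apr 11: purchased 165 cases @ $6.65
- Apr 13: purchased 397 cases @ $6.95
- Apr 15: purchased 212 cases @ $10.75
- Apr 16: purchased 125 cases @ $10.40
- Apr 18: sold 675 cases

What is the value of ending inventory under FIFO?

Ending inventory = $4,524.20

Apr 5, 391 sold [FIFO — oldest first]: 274 @ $10.00 + 117 @ $10.45 = $3,962.65
Apr 8, 218 sold [FIFO — oldest first]: 153 @ $10.45 + 65 @ $10.80 = $2,300.85
Apr 10, 172 sold [FIFO — oldest first]: 172 @ $10.80 = $1,857.60
Apr 18, 675 sold [FIFO — oldest first]: 122 @ $10.80 + 127 @ $6.15 + 165 @ $6.65 + 261 @ $6.95 = $5,009.85
Total COGS = $3,962.65 + $2,300.85 + $1,857.60 + $5,009.85 = $13,130.95
Ending inventory: 136 @ $6.95 + 212 @ $10.75 + 125 @ $10.40 = $4,524.20
Check: goods available $17,655.15 = COGS $13,130.95 + ending $4,524.20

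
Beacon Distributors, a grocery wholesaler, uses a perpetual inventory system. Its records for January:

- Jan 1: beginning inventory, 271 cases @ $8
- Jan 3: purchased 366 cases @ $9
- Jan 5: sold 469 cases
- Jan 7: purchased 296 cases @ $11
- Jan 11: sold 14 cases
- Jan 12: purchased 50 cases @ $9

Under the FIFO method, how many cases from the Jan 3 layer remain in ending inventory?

Jan 5, 469 sold [FIFO — oldest first]: 271 @ $8 + 198 @ $9 = $3,950
Jan 11, 14 sold [FIFO — oldest first]: 14 @ $9 = $126
Total COGS = $3,950 + $126 = $4,076
Ending inventory: 154 @ $9 + 296 @ $11 + 50 @ $9 = $5,092

154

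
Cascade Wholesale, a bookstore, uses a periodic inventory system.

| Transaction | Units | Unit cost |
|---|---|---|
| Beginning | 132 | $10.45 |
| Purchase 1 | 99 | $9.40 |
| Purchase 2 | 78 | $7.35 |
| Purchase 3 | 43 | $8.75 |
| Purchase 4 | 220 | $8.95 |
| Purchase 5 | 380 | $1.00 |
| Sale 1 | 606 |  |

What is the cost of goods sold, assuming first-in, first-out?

Sale 1 (606) [FIFO — oldest first]: 132 @ $10.45 + 99 @ $9.40 + 78 @ $7.35 + 43 @ $8.75 + 220 @ $8.95 + 34 @ $1.00 = $5,262.55
Ending inventory: 346 @ $1.00 = $346.00

COGS = $5,262.55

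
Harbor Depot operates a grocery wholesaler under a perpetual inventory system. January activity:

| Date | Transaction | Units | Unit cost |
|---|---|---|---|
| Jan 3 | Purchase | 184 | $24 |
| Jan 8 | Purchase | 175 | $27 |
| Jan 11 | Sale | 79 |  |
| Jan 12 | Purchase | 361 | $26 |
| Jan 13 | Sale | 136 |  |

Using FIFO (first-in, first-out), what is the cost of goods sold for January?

Jan 11, 79 sold [FIFO — oldest first]: 79 @ $24 = $1,896
Jan 13, 136 sold [FIFO — oldest first]: 105 @ $24 + 31 @ $27 = $3,357
Total COGS = $1,896 + $3,357 = $5,253
Ending inventory: 144 @ $27 + 361 @ $26 = $13,274

COGS = $5,253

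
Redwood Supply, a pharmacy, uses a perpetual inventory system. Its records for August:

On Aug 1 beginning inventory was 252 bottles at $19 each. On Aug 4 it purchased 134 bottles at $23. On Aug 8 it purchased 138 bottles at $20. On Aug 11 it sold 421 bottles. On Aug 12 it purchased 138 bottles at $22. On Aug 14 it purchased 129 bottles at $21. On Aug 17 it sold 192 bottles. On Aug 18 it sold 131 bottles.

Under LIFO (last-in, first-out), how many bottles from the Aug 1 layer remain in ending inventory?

47

Aug 11, 421 sold [LIFO — newest first]: 138 @ $20 + 134 @ $23 + 149 @ $19 = $8,673
Aug 17, 192 sold [LIFO — newest first]: 129 @ $21 + 63 @ $22 = $4,095
Aug 18, 131 sold [LIFO — newest first]: 75 @ $22 + 56 @ $19 = $2,714
Total COGS = $8,673 + $4,095 + $2,714 = $15,482
Ending inventory: 47 @ $19 = $893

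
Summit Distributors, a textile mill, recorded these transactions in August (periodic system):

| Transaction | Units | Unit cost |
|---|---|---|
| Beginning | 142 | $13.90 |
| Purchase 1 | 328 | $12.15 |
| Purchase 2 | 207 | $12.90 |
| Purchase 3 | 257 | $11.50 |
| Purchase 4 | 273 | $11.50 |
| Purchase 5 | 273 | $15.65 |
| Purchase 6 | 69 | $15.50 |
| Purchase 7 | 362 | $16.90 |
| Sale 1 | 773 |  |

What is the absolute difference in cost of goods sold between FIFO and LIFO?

FIFO COGS: 142 @ $13.90 + 328 @ $12.15 + 207 @ $12.90 + 96 @ $11.50 = $9,733.30
LIFO COGS: 362 @ $16.90 + 69 @ $15.50 + 273 @ $15.65 + 69 @ $11.50 = $12,253.25
Difference = |$9,733.30 − $12,253.25| = $2,519.95

$2,519.95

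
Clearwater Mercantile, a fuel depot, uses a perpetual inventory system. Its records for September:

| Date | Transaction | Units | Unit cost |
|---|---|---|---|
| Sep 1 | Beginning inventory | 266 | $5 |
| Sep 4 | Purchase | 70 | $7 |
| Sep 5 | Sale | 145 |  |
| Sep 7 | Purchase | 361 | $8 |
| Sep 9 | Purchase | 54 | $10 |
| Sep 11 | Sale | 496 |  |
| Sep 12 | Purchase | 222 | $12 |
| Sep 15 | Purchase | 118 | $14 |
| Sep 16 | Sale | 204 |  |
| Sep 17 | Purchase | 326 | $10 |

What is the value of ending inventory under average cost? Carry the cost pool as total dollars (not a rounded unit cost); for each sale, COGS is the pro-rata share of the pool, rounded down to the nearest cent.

Ending inventory = $6,062.25

After Sep 1: 266 on hand, pool $1,330.00 (≈ $5.0000 each)
After Sep 4: 336 on hand, pool $1,820.00 (≈ $5.4167 each)
Sep 5, sell 145: 145/336 × $1,820.00 → $785.41
After Sep 7: 552 on hand, pool $3,922.59 (≈ $7.1061 each)
After Sep 9: 606 on hand, pool $4,462.59 (≈ $7.3640 each)
Sep 11, sell 496: 496/606 × $4,462.59 → $3,652.54
After Sep 12: 332 on hand, pool $3,474.05 (≈ $10.4640 each)
After Sep 15: 450 on hand, pool $5,126.05 (≈ $11.3912 each)
Sep 16, sell 204: 204/450 × $5,126.05 → $2,323.80
After Sep 17: 572 on hand, pool $6,062.25 (≈ $10.5983 each)
Total COGS = $785.41 + $3,652.54 + $2,323.80 = $6,761.75
Ending inventory (cost pool remaining) = $6,062.25
Check: goods available $12,824.00 = COGS $6,761.75 + ending $6,062.25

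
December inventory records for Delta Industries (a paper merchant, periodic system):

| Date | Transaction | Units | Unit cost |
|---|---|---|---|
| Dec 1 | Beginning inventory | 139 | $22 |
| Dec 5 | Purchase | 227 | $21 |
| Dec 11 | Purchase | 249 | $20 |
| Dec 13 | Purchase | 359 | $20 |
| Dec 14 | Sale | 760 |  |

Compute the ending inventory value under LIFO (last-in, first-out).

Ending inventory = $4,633

Dec 14, 760 sold [LIFO — newest first]: 359 @ $20 + 249 @ $20 + 152 @ $21 = $15,352
Ending inventory: 139 @ $22 + 75 @ $21 = $4,633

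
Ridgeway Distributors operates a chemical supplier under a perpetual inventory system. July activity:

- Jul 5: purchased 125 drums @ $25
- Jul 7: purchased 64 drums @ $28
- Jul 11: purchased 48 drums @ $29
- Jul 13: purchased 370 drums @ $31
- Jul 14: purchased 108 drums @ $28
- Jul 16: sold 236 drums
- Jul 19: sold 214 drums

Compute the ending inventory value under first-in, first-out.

Jul 16, 236 sold [FIFO — oldest first]: 125 @ $25 + 64 @ $28 + 47 @ $29 = $6,280
Jul 19, 214 sold [FIFO — oldest first]: 1 @ $29 + 213 @ $31 = $6,632
Total COGS = $6,280 + $6,632 = $12,912
Ending inventory: 157 @ $31 + 108 @ $28 = $7,891

Ending inventory = $7,891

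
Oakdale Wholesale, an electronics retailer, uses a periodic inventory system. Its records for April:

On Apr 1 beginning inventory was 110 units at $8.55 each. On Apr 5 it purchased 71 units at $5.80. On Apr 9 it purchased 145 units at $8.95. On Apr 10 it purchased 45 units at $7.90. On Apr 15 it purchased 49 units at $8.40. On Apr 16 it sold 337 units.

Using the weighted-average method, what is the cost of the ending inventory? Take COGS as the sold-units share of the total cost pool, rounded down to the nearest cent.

Apr 16, sell 337: 337/420 × $3,417.15 → $2,741.85
Ending inventory (cost pool remaining) = $675.30
Check: goods available $3,417.15 = COGS $2,741.85 + ending $675.30

Ending inventory = $675.30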